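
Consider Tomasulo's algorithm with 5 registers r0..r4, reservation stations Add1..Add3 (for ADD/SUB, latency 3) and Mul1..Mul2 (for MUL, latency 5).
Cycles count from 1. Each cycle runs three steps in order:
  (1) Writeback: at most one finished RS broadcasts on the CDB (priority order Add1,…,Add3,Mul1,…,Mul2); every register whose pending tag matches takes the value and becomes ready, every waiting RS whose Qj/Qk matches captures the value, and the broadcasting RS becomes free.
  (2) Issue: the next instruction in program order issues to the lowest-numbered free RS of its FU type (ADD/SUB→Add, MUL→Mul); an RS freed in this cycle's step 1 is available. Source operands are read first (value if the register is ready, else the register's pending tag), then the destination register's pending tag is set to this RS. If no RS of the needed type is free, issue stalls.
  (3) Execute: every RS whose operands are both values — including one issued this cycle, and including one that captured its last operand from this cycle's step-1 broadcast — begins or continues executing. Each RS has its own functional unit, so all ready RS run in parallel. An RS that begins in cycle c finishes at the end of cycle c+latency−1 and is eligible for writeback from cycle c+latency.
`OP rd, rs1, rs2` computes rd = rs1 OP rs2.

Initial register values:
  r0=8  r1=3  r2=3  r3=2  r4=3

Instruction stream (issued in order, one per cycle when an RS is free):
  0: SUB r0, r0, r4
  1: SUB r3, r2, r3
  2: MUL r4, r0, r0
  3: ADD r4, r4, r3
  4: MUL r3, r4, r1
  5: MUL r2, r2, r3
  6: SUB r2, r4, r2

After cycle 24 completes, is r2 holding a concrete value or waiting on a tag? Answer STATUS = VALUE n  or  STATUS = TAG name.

  c1: issue SUB r0<-Add1  regs: r0:Add1,r1:3,r2:3,r3:2,r4:3
  c2: issue SUB r3<-Add2  regs: r0:Add1,r1:3,r2:3,r3:Add2,r4:3
  c3: issue MUL r4<-Mul1  regs: r0:Add1,r1:3,r2:3,r3:Add2,r4:Mul1
  c4: CDB Add1=5; issue ADD r4<-Add1  regs: r0:5,r1:3,r2:3,r3:Add2,r4:Add1
  c5: CDB Add2=1; issue MUL r3<-Mul2  regs: r0:5,r1:3,r2:3,r3:Mul2,r4:Add1
  c6: stall  regs: r0:5,r1:3,r2:3,r3:Mul2,r4:Add1
  c7: stall  regs: r0:5,r1:3,r2:3,r3:Mul2,r4:Add1
  c8: stall  regs: r0:5,r1:3,r2:3,r3:Mul2,r4:Add1
  c9: CDB Mul1=25; issue MUL r2<-Mul1  regs: r0:5,r1:3,r2:Mul1,r3:Mul2,r4:Add1
  c10: issue SUB r2<-Add2  regs: r0:5,r1:3,r2:Add2,r3:Mul2,r4:Add1
  c11: -  regs: r0:5,r1:3,r2:Add2,r3:Mul2,r4:Add1
  c12: CDB Add1=26  regs: r0:5,r1:3,r2:Add2,r3:Mul2,r4:26
  c13: -  regs: r0:5,r1:3,r2:Add2,r3:Mul2,r4:26
  c14: -  regs: r0:5,r1:3,r2:Add2,r3:Mul2,r4:26
  c15: -  regs: r0:5,r1:3,r2:Add2,r3:Mul2,r4:26
  c16: -  regs: r0:5,r1:3,r2:Add2,r3:Mul2,r4:26
  c17: CDB Mul2=78  regs: r0:5,r1:3,r2:Add2,r3:78,r4:26
  c18: -  regs: r0:5,r1:3,r2:Add2,r3:78,r4:26
  c19: -  regs: r0:5,r1:3,r2:Add2,r3:78,r4:26
  c20: -  regs: r0:5,r1:3,r2:Add2,r3:78,r4:26
  c21: -  regs: r0:5,r1:3,r2:Add2,r3:78,r4:26
  c22: CDB Mul1=234  regs: r0:5,r1:3,r2:Add2,r3:78,r4:26
  c23: -  regs: r0:5,r1:3,r2:Add2,r3:78,r4:26
  c24: -  regs: r0:5,r1:3,r2:Add2,r3:78,r4:26

STATUS = TAG Add2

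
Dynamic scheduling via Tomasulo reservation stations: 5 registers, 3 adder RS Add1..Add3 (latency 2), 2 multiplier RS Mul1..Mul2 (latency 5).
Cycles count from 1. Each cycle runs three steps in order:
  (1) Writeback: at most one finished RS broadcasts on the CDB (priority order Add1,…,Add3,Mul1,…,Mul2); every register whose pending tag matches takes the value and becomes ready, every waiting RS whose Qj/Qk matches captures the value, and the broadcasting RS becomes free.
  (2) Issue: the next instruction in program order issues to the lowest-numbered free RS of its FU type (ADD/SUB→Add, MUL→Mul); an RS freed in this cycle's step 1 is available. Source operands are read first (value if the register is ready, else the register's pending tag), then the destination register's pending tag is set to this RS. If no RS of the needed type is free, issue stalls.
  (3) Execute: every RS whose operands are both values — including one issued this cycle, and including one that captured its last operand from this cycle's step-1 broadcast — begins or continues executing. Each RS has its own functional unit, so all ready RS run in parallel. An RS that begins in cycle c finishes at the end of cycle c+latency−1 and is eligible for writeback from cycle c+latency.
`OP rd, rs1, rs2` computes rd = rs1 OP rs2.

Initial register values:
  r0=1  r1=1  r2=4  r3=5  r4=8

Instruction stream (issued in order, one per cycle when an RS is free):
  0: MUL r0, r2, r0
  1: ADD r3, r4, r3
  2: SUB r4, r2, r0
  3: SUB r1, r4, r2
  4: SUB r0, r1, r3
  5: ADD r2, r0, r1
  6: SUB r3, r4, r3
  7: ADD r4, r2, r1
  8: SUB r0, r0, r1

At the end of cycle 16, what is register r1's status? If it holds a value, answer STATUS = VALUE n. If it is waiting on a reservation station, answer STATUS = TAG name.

STATUS = VALUE -4

  c1: issue MUL r0<-Mul1  regs: r0:Mul1,r1:1,r2:4,r3:5,r4:8
  c2: issue ADD r3<-Add1  regs: r0:Mul1,r1:1,r2:4,r3:Add1,r4:8
  c3: issue SUB r4<-Add2  regs: r0:Mul1,r1:1,r2:4,r3:Add1,r4:Add2
  c4: CDB Add1=13; issue SUB r1<-Add1  regs: r0:Mul1,r1:Add1,r2:4,r3:13,r4:Add2
  c5: issue SUB r0<-Add3  regs: r0:Add3,r1:Add1,r2:4,r3:13,r4:Add2
  c6: CDB Mul1=4; stall  regs: r0:Add3,r1:Add1,r2:4,r3:13,r4:Add2
  c7: stall  regs: r0:Add3,r1:Add1,r2:4,r3:13,r4:Add2
  c8: CDB Add2=0; issue ADD r2<-Add2  regs: r0:Add3,r1:Add1,r2:Add2,r3:13,r4:0
  c9: stall  regs: r0:Add3,r1:Add1,r2:Add2,r3:13,r4:0
  c10: CDB Add1=-4; issue SUB r3<-Add1  regs: r0:Add3,r1:-4,r2:Add2,r3:Add1,r4:0
  c11: stall  regs: r0:Add3,r1:-4,r2:Add2,r3:Add1,r4:0
  c12: CDB Add1=-13; issue ADD r4<-Add1  regs: r0:Add3,r1:-4,r2:Add2,r3:-13,r4:Add1
  c13: CDB Add3=-17; issue SUB r0<-Add3  regs: r0:Add3,r1:-4,r2:Add2,r3:-13,r4:Add1
  c14: -  regs: r0:Add3,r1:-4,r2:Add2,r3:-13,r4:Add1
  c15: CDB Add2=-21  regs: r0:Add3,r1:-4,r2:-21,r3:-13,r4:Add1
  c16: CDB Add3=-13  regs: r0:-13,r1:-4,r2:-21,r3:-13,r4:Add1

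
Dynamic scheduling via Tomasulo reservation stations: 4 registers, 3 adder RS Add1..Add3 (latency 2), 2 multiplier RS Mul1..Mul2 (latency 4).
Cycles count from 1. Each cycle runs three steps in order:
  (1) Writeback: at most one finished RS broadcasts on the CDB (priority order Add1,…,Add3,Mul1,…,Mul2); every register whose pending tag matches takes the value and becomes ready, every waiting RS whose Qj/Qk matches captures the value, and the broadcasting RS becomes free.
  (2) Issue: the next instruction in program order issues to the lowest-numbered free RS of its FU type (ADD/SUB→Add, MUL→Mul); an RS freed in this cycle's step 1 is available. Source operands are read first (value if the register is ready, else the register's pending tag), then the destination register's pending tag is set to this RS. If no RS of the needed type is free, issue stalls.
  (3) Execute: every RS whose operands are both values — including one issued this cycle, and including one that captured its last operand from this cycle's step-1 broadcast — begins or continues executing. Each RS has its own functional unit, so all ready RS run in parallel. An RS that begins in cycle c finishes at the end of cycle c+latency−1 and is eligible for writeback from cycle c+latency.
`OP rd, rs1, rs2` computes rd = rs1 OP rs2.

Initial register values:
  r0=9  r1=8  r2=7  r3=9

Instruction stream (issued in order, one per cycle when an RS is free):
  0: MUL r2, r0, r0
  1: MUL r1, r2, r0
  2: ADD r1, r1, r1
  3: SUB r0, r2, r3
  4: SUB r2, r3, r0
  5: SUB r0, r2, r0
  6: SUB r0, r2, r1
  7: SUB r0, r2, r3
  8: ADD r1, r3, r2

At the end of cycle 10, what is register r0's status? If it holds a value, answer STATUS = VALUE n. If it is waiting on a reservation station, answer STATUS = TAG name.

c1: issue MUL r2<-Mul1 | r0:9,r1:8,r2:Mul1,r3:9
c2: issue MUL r1<-Mul2 | r0:9,r1:Mul2,r2:Mul1,r3:9
c3: issue ADD r1<-Add1 | r0:9,r1:Add1,r2:Mul1,r3:9
c4: issue SUB r0<-Add2 | r0:Add2,r1:Add1,r2:Mul1,r3:9
c5: CDB Mul1=81; issue SUB r2<-Add3 | r0:Add2,r1:Add1,r2:Add3,r3:9
c6: stall | r0:Add2,r1:Add1,r2:Add3,r3:9
c7: CDB Add2=72; issue SUB r0<-Add2 | r0:Add2,r1:Add1,r2:Add3,r3:9
c8: stall | r0:Add2,r1:Add1,r2:Add3,r3:9
c9: CDB Add3=-63; issue SUB r0<-Add3 | r0:Add3,r1:Add1,r2:-63,r3:9
c10: CDB Mul2=729; stall | r0:Add3,r1:Add1,r2:-63,r3:9

STATUS = TAG Add3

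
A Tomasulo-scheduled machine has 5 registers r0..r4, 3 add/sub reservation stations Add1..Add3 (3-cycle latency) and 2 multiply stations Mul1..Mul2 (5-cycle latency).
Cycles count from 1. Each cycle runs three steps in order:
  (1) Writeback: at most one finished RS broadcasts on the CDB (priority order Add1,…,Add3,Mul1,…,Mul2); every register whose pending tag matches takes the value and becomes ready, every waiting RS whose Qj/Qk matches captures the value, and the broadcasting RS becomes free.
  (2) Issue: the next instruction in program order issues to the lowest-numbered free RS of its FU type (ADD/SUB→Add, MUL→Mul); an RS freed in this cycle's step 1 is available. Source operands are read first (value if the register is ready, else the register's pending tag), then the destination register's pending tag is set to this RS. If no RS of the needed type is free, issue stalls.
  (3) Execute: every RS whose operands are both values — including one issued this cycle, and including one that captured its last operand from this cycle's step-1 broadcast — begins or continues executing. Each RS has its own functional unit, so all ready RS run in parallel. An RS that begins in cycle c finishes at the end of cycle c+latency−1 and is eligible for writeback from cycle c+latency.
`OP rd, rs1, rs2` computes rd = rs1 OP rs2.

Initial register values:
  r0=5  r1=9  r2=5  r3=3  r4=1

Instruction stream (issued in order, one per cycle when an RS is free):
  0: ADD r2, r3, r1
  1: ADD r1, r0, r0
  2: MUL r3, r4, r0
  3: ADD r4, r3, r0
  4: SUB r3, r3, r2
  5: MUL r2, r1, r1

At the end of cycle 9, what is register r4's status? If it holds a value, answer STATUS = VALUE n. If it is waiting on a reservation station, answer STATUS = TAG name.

c1: issue ADD r2<-Add1 | r0:5,r1:9,r2:Add1,r3:3,r4:1
c2: issue ADD r1<-Add2 | r0:5,r1:Add2,r2:Add1,r3:3,r4:1
c3: issue MUL r3<-Mul1 | r0:5,r1:Add2,r2:Add1,r3:Mul1,r4:1
c4: CDB Add1=12; issue ADD r4<-Add1 | r0:5,r1:Add2,r2:12,r3:Mul1,r4:Add1
c5: CDB Add2=10; issue SUB r3<-Add2 | r0:5,r1:10,r2:12,r3:Add2,r4:Add1
c6: issue MUL r2<-Mul2 | r0:5,r1:10,r2:Mul2,r3:Add2,r4:Add1
c7: - | r0:5,r1:10,r2:Mul2,r3:Add2,r4:Add1
c8: CDB Mul1=5 | r0:5,r1:10,r2:Mul2,r3:Add2,r4:Add1
c9: - | r0:5,r1:10,r2:Mul2,r3:Add2,r4:Add1

STATUS = TAG Add1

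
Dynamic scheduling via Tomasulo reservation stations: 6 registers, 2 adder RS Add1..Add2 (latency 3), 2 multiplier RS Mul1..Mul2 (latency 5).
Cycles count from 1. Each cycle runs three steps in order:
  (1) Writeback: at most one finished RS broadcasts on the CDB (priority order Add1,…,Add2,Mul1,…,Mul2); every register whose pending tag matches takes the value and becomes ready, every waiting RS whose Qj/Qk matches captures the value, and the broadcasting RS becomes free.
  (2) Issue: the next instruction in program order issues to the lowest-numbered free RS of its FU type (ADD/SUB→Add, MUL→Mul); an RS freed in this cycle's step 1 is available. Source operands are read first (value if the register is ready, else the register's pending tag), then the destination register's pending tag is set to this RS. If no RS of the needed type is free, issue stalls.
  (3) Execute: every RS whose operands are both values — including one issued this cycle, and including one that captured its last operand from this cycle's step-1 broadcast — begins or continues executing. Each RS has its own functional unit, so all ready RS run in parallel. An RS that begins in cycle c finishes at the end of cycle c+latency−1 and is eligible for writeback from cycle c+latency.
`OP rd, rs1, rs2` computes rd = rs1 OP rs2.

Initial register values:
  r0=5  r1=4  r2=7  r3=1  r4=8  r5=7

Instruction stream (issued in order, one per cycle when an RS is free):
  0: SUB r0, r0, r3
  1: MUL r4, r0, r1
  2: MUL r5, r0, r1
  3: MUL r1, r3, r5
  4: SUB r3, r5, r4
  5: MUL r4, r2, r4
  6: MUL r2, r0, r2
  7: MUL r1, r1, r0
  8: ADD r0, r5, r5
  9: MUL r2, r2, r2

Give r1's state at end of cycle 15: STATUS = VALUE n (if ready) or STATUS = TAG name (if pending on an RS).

  c1: issue SUB r0<-Add1  regs: r0:Add1,r1:4,r2:7,r3:1,r4:8,r5:7
  c2: issue MUL r4<-Mul1  regs: r0:Add1,r1:4,r2:7,r3:1,r4:Mul1,r5:7
  c3: issue MUL r5<-Mul2  regs: r0:Add1,r1:4,r2:7,r3:1,r4:Mul1,r5:Mul2
  c4: CDB Add1=4; stall  regs: r0:4,r1:4,r2:7,r3:1,r4:Mul1,r5:Mul2
  c5: stall  regs: r0:4,r1:4,r2:7,r3:1,r4:Mul1,r5:Mul2
  c6: stall  regs: r0:4,r1:4,r2:7,r3:1,r4:Mul1,r5:Mul2
  c7: stall  regs: r0:4,r1:4,r2:7,r3:1,r4:Mul1,r5:Mul2
  c8: stall  regs: r0:4,r1:4,r2:7,r3:1,r4:Mul1,r5:Mul2
  c9: CDB Mul1=16; issue MUL r1<-Mul1  regs: r0:4,r1:Mul1,r2:7,r3:1,r4:16,r5:Mul2
  c10: CDB Mul2=16; issue SUB r3<-Add1  regs: r0:4,r1:Mul1,r2:7,r3:Add1,r4:16,r5:16
  c11: issue MUL r4<-Mul2  regs: r0:4,r1:Mul1,r2:7,r3:Add1,r4:Mul2,r5:16
  c12: stall  regs: r0:4,r1:Mul1,r2:7,r3:Add1,r4:Mul2,r5:16
  c13: CDB Add1=0; stall  regs: r0:4,r1:Mul1,r2:7,r3:0,r4:Mul2,r5:16
  c14: stall  regs: r0:4,r1:Mul1,r2:7,r3:0,r4:Mul2,r5:16
  c15: CDB Mul1=16; issue MUL r2<-Mul1  regs: r0:4,r1:16,r2:Mul1,r3:0,r4:Mul2,r5:16

STATUS = VALUE 16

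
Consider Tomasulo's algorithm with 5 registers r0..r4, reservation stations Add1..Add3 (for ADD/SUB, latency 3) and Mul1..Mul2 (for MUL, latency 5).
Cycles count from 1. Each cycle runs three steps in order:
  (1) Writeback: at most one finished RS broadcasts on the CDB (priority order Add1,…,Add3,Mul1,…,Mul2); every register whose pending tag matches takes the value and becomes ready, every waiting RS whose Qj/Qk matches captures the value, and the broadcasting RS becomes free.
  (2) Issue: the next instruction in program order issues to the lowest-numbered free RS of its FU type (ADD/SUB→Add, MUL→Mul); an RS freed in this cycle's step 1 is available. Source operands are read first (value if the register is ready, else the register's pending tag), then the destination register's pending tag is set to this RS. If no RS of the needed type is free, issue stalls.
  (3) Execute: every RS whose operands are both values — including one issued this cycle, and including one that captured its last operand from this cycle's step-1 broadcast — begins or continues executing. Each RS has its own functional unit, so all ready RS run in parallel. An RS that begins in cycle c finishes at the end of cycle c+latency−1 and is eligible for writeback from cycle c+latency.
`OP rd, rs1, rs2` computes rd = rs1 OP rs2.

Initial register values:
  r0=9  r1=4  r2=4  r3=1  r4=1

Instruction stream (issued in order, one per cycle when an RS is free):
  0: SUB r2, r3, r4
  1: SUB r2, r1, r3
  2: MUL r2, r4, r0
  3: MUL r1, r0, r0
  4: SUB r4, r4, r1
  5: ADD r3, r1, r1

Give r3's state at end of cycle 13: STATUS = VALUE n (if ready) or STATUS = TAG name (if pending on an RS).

STATUS = VALUE 162

c1: issue SUB r2<-Add1 | r0:9,r1:4,r2:Add1,r3:1,r4:1
c2: issue SUB r2<-Add2 | r0:9,r1:4,r2:Add2,r3:1,r4:1
c3: issue MUL r2<-Mul1 | r0:9,r1:4,r2:Mul1,r3:1,r4:1
c4: CDB Add1=0; issue MUL r1<-Mul2 | r0:9,r1:Mul2,r2:Mul1,r3:1,r4:1
c5: CDB Add2=3; issue SUB r4<-Add1 | r0:9,r1:Mul2,r2:Mul1,r3:1,r4:Add1
c6: issue ADD r3<-Add2 | r0:9,r1:Mul2,r2:Mul1,r3:Add2,r4:Add1
c7: - | r0:9,r1:Mul2,r2:Mul1,r3:Add2,r4:Add1
c8: CDB Mul1=9 | r0:9,r1:Mul2,r2:9,r3:Add2,r4:Add1
c9: CDB Mul2=81 | r0:9,r1:81,r2:9,r3:Add2,r4:Add1
c10: - | r0:9,r1:81,r2:9,r3:Add2,r4:Add1
c11: - | r0:9,r1:81,r2:9,r3:Add2,r4:Add1
c12: CDB Add1=-80 | r0:9,r1:81,r2:9,r3:Add2,r4:-80
c13: CDB Add2=162 | r0:9,r1:81,r2:9,r3:162,r4:-80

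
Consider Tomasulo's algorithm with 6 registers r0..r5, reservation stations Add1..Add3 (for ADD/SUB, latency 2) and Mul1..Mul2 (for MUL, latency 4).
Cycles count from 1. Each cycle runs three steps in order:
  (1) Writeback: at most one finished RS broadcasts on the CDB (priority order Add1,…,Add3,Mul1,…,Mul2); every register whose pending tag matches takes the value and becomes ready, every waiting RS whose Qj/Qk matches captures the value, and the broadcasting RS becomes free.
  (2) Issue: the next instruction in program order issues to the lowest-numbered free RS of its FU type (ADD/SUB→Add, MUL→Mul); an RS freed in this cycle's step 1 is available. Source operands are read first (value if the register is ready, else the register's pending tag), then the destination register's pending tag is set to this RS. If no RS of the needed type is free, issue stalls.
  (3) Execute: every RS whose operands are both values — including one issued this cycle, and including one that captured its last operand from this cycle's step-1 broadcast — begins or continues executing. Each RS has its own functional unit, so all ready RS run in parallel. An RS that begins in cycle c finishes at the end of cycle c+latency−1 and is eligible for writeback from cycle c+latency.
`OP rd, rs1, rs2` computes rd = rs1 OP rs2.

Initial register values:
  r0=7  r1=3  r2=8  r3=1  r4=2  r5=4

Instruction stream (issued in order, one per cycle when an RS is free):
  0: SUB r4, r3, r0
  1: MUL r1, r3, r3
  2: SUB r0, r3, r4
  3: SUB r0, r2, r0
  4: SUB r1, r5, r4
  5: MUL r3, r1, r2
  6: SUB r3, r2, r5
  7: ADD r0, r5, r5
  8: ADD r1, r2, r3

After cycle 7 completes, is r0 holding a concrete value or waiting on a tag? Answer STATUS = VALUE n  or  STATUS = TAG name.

STATUS = TAG Add2

cycle 1: issue SUB r4<-Add1 // r0:7,r1:3,r2:8,r3:1,r4:Add1,r5:4
cycle 2: issue MUL r1<-Mul1 // r0:7,r1:Mul1,r2:8,r3:1,r4:Add1,r5:4
cycle 3: CDB Add1=-6; issue SUB r0<-Add1 // r0:Add1,r1:Mul1,r2:8,r3:1,r4:-6,r5:4
cycle 4: issue SUB r0<-Add2 // r0:Add2,r1:Mul1,r2:8,r3:1,r4:-6,r5:4
cycle 5: CDB Add1=7; issue SUB r1<-Add1 // r0:Add2,r1:Add1,r2:8,r3:1,r4:-6,r5:4
cycle 6: CDB Mul1=1; issue MUL r3<-Mul1 // r0:Add2,r1:Add1,r2:8,r3:Mul1,r4:-6,r5:4
cycle 7: CDB Add1=10; issue SUB r3<-Add1 // r0:Add2,r1:10,r2:8,r3:Add1,r4:-6,r5:4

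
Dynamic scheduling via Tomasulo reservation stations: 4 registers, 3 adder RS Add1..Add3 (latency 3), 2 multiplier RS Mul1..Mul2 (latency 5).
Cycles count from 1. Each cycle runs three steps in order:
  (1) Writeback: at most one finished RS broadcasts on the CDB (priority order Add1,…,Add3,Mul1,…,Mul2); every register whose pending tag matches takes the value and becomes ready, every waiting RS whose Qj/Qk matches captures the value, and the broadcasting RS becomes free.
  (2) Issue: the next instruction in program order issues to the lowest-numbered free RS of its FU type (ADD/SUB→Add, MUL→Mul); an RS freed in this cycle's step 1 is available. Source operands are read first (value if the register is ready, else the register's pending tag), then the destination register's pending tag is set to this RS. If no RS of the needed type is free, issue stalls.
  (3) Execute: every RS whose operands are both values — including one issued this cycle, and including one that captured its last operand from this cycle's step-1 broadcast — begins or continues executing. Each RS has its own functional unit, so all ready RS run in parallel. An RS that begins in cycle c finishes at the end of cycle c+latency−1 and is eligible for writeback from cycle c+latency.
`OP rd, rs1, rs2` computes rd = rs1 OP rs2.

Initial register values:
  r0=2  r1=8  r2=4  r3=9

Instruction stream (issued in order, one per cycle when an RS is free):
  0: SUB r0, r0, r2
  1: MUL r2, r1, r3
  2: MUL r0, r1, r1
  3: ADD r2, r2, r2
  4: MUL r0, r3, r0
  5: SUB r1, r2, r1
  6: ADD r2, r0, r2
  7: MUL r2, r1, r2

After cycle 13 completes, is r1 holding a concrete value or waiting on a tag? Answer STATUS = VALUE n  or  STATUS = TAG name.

  c1: issue SUB r0<-Add1  regs: r0:Add1,r1:8,r2:4,r3:9
  c2: issue MUL r2<-Mul1  regs: r0:Add1,r1:8,r2:Mul1,r3:9
  c3: issue MUL r0<-Mul2  regs: r0:Mul2,r1:8,r2:Mul1,r3:9
  c4: CDB Add1=-2; issue ADD r2<-Add1  regs: r0:Mul2,r1:8,r2:Add1,r3:9
  c5: stall  regs: r0:Mul2,r1:8,r2:Add1,r3:9
  c6: stall  regs: r0:Mul2,r1:8,r2:Add1,r3:9
  c7: CDB Mul1=72; issue MUL r0<-Mul1  regs: r0:Mul1,r1:8,r2:Add1,r3:9
  c8: CDB Mul2=64; issue SUB r1<-Add2  regs: r0:Mul1,r1:Add2,r2:Add1,r3:9
  c9: issue ADD r2<-Add3  regs: r0:Mul1,r1:Add2,r2:Add3,r3:9
  c10: CDB Add1=144; issue MUL r2<-Mul2  regs: r0:Mul1,r1:Add2,r2:Mul2,r3:9
  c11: -  regs: r0:Mul1,r1:Add2,r2:Mul2,r3:9
  c12: -  regs: r0:Mul1,r1:Add2,r2:Mul2,r3:9
  c13: CDB Add2=136  regs: r0:Mul1,r1:136,r2:Mul2,r3:9

STATUS = VALUE 136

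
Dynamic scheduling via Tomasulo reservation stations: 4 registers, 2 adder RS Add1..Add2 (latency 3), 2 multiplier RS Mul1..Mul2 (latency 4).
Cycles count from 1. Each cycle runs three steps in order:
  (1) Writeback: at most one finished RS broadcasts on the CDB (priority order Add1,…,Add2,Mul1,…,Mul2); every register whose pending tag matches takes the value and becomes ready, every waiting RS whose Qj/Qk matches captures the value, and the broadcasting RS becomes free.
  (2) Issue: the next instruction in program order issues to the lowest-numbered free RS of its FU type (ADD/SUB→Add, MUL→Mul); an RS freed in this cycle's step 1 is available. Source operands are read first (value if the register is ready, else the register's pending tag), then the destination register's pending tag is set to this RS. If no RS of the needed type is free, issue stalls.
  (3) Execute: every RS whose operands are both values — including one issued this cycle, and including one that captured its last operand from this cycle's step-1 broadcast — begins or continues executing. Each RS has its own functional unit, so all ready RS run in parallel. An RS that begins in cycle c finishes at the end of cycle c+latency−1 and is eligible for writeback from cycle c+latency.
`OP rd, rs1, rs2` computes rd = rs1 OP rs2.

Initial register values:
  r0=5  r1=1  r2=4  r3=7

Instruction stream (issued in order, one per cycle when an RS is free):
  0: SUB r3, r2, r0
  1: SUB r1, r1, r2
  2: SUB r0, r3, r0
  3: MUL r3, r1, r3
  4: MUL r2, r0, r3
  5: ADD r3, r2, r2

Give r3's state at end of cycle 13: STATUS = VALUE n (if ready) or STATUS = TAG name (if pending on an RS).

STATUS = TAG Add1

c1: issue SUB r3<-Add1 | r0:5,r1:1,r2:4,r3:Add1
c2: issue SUB r1<-Add2 | r0:5,r1:Add2,r2:4,r3:Add1
c3: stall | r0:5,r1:Add2,r2:4,r3:Add1
c4: CDB Add1=-1; issue SUB r0<-Add1 | r0:Add1,r1:Add2,r2:4,r3:-1
c5: CDB Add2=-3; issue MUL r3<-Mul1 | r0:Add1,r1:-3,r2:4,r3:Mul1
c6: issue MUL r2<-Mul2 | r0:Add1,r1:-3,r2:Mul2,r3:Mul1
c7: CDB Add1=-6; issue ADD r3<-Add1 | r0:-6,r1:-3,r2:Mul2,r3:Add1
c8: - | r0:-6,r1:-3,r2:Mul2,r3:Add1
c9: CDB Mul1=3 | r0:-6,r1:-3,r2:Mul2,r3:Add1
c10: - | r0:-6,r1:-3,r2:Mul2,r3:Add1
c11: - | r0:-6,r1:-3,r2:Mul2,r3:Add1
c12: - | r0:-6,r1:-3,r2:Mul2,r3:Add1
c13: CDB Mul2=-18 | r0:-6,r1:-3,r2:-18,r3:Add1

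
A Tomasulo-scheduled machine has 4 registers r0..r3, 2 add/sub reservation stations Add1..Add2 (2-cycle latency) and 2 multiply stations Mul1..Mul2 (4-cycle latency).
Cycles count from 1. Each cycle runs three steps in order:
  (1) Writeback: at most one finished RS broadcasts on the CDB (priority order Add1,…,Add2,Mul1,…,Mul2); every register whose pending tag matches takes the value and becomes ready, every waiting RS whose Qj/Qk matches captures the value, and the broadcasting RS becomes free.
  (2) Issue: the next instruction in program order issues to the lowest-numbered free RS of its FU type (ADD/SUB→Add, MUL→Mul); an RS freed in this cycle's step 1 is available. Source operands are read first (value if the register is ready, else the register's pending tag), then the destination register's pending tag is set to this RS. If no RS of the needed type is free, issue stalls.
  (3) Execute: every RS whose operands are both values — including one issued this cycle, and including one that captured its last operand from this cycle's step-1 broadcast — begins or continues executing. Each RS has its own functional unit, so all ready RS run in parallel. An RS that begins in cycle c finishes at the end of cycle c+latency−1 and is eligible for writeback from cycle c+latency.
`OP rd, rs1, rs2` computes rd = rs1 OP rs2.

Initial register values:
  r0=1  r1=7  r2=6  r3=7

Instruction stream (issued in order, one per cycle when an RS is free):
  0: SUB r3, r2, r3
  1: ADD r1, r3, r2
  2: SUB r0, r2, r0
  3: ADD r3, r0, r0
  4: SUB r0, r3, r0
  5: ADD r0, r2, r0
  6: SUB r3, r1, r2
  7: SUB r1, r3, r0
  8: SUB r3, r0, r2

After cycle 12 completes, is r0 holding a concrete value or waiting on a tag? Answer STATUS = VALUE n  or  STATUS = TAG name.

STATUS = VALUE 11

cycle 1: issue SUB r3<-Add1 // r0:1,r1:7,r2:6,r3:Add1
cycle 2: issue ADD r1<-Add2 // r0:1,r1:Add2,r2:6,r3:Add1
cycle 3: CDB Add1=-1; issue SUB r0<-Add1 // r0:Add1,r1:Add2,r2:6,r3:-1
cycle 4: stall // r0:Add1,r1:Add2,r2:6,r3:-1
cycle 5: CDB Add1=5; issue ADD r3<-Add1 // r0:5,r1:Add2,r2:6,r3:Add1
cycle 6: CDB Add2=5; issue SUB r0<-Add2 // r0:Add2,r1:5,r2:6,r3:Add1
cycle 7: CDB Add1=10; issue ADD r0<-Add1 // r0:Add1,r1:5,r2:6,r3:10
cycle 8: stall // r0:Add1,r1:5,r2:6,r3:10
cycle 9: CDB Add2=5; issue SUB r3<-Add2 // r0:Add1,r1:5,r2:6,r3:Add2
cycle 10: stall // r0:Add1,r1:5,r2:6,r3:Add2
cycle 11: CDB Add1=11; issue SUB r1<-Add1 // r0:11,r1:Add1,r2:6,r3:Add2
cycle 12: CDB Add2=-1; issue SUB r3<-Add2 // r0:11,r1:Add1,r2:6,r3:Add2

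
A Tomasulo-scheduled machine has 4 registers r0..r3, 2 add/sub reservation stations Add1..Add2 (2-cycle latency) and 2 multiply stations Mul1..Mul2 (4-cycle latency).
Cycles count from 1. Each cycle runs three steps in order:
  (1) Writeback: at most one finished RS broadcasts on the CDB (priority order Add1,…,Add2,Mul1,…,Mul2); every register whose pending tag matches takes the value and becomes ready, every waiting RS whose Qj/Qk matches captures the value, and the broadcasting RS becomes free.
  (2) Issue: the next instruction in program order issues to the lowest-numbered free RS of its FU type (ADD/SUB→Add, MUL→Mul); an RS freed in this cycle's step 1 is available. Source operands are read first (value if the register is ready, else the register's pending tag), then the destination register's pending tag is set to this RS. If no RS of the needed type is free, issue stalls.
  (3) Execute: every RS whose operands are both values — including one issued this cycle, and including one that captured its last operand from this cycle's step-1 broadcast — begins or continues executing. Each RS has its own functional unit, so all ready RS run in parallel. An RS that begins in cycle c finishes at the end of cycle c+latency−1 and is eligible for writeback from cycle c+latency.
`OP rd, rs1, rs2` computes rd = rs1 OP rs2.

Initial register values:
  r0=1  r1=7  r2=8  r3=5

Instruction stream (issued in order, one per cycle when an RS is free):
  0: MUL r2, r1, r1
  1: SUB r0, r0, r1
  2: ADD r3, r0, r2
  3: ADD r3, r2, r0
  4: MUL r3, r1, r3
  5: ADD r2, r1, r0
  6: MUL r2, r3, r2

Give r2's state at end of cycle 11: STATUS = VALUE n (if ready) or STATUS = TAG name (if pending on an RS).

c1: issue MUL r2<-Mul1 | r0:1,r1:7,r2:Mul1,r3:5
c2: issue SUB r0<-Add1 | r0:Add1,r1:7,r2:Mul1,r3:5
c3: issue ADD r3<-Add2 | r0:Add1,r1:7,r2:Mul1,r3:Add2
c4: CDB Add1=-6; issue ADD r3<-Add1 | r0:-6,r1:7,r2:Mul1,r3:Add1
c5: CDB Mul1=49; issue MUL r3<-Mul1 | r0:-6,r1:7,r2:49,r3:Mul1
c6: stall | r0:-6,r1:7,r2:49,r3:Mul1
c7: CDB Add1=43; issue ADD r2<-Add1 | r0:-6,r1:7,r2:Add1,r3:Mul1
c8: CDB Add2=43; issue MUL r2<-Mul2 | r0:-6,r1:7,r2:Mul2,r3:Mul1
c9: CDB Add1=1 | r0:-6,r1:7,r2:Mul2,r3:Mul1
c10: - | r0:-6,r1:7,r2:Mul2,r3:Mul1
c11: CDB Mul1=301 | r0:-6,r1:7,r2:Mul2,r3:301

STATUS = TAG Mul2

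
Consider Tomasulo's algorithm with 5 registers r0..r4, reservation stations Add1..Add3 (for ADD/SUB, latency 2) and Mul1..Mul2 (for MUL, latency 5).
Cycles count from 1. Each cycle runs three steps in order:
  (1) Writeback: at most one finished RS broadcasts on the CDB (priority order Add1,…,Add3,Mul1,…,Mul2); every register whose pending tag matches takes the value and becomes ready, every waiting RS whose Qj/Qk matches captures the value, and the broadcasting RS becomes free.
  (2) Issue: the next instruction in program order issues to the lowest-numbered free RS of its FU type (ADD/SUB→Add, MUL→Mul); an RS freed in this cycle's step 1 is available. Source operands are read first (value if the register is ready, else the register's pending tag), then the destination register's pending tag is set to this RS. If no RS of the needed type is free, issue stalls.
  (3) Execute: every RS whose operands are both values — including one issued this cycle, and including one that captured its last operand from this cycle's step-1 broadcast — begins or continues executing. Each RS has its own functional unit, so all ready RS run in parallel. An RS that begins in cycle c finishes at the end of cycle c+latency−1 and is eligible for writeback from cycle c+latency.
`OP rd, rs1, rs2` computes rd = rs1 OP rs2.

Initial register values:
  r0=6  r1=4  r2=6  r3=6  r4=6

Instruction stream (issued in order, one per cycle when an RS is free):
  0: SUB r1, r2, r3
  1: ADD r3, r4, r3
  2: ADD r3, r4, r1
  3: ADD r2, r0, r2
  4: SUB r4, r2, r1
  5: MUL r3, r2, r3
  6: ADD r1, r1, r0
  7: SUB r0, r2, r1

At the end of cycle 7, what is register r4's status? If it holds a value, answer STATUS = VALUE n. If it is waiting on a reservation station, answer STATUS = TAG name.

  c1: issue SUB r1<-Add1  regs: r0:6,r1:Add1,r2:6,r3:6,r4:6
  c2: issue ADD r3<-Add2  regs: r0:6,r1:Add1,r2:6,r3:Add2,r4:6
  c3: CDB Add1=0; issue ADD r3<-Add1  regs: r0:6,r1:0,r2:6,r3:Add1,r4:6
  c4: CDB Add2=12; issue ADD r2<-Add2  regs: r0:6,r1:0,r2:Add2,r3:Add1,r4:6
  c5: CDB Add1=6; issue SUB r4<-Add1  regs: r0:6,r1:0,r2:Add2,r3:6,r4:Add1
  c6: CDB Add2=12; issue MUL r3<-Mul1  regs: r0:6,r1:0,r2:12,r3:Mul1,r4:Add1
  c7: issue ADD r1<-Add2  regs: r0:6,r1:Add2,r2:12,r3:Mul1,r4:Add1

STATUS = TAG Add1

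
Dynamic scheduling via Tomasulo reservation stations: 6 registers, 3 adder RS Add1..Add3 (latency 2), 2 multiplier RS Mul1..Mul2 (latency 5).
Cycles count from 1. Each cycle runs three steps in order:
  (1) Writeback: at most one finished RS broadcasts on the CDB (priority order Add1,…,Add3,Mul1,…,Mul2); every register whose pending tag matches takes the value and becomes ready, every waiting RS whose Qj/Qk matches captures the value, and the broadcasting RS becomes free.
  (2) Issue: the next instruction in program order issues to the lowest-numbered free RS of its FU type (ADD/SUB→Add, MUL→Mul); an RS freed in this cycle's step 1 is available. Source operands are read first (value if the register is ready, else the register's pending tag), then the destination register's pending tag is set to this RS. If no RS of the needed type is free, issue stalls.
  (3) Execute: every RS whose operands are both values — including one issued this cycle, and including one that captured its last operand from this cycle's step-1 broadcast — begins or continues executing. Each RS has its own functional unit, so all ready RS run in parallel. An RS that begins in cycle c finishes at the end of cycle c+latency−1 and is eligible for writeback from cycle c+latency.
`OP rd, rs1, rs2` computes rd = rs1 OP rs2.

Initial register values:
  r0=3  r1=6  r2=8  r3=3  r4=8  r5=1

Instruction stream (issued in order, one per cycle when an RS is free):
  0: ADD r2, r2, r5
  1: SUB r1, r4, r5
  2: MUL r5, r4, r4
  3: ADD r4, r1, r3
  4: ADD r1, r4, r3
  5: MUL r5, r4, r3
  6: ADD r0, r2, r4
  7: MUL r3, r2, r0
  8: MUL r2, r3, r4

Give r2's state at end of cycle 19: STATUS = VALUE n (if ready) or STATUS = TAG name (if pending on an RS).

cycle 1: issue ADD r2<-Add1 // r0:3,r1:6,r2:Add1,r3:3,r4:8,r5:1
cycle 2: issue SUB r1<-Add2 // r0:3,r1:Add2,r2:Add1,r3:3,r4:8,r5:1
cycle 3: CDB Add1=9; issue MUL r5<-Mul1 // r0:3,r1:Add2,r2:9,r3:3,r4:8,r5:Mul1
cycle 4: CDB Add2=7; issue ADD r4<-Add1 // r0:3,r1:7,r2:9,r3:3,r4:Add1,r5:Mul1
cycle 5: issue ADD r1<-Add2 // r0:3,r1:Add2,r2:9,r3:3,r4:Add1,r5:Mul1
cycle 6: CDB Add1=10; issue MUL r5<-Mul2 // r0:3,r1:Add2,r2:9,r3:3,r4:10,r5:Mul2
cycle 7: issue ADD r0<-Add1 // r0:Add1,r1:Add2,r2:9,r3:3,r4:10,r5:Mul2
cycle 8: CDB Add2=13; stall // r0:Add1,r1:13,r2:9,r3:3,r4:10,r5:Mul2
cycle 9: CDB Add1=19; stall // r0:19,r1:13,r2:9,r3:3,r4:10,r5:Mul2
cycle 10: CDB Mul1=64; issue MUL r3<-Mul1 // r0:19,r1:13,r2:9,r3:Mul1,r4:10,r5:Mul2
cycle 11: CDB Mul2=30; issue MUL r2<-Mul2 // r0:19,r1:13,r2:Mul2,r3:Mul1,r4:10,r5:30
cycle 12: - // r0:19,r1:13,r2:Mul2,r3:Mul1,r4:10,r5:30
cycle 13: - // r0:19,r1:13,r2:Mul2,r3:Mul1,r4:10,r5:30
cycle 14: - // r0:19,r1:13,r2:Mul2,r3:Mul1,r4:10,r5:30
cycle 15: CDB Mul1=171 // r0:19,r1:13,r2:Mul2,r3:171,r4:10,r5:30
cycle 16: - // r0:19,r1:13,r2:Mul2,r3:171,r4:10,r5:30
cycle 17: - // r0:19,r1:13,r2:Mul2,r3:171,r4:10,r5:30
cycle 18: - // r0:19,r1:13,r2:Mul2,r3:171,r4:10,r5:30
cycle 19: - // r0:19,r1:13,r2:Mul2,r3:171,r4:10,r5:30

STATUS = TAG Mul2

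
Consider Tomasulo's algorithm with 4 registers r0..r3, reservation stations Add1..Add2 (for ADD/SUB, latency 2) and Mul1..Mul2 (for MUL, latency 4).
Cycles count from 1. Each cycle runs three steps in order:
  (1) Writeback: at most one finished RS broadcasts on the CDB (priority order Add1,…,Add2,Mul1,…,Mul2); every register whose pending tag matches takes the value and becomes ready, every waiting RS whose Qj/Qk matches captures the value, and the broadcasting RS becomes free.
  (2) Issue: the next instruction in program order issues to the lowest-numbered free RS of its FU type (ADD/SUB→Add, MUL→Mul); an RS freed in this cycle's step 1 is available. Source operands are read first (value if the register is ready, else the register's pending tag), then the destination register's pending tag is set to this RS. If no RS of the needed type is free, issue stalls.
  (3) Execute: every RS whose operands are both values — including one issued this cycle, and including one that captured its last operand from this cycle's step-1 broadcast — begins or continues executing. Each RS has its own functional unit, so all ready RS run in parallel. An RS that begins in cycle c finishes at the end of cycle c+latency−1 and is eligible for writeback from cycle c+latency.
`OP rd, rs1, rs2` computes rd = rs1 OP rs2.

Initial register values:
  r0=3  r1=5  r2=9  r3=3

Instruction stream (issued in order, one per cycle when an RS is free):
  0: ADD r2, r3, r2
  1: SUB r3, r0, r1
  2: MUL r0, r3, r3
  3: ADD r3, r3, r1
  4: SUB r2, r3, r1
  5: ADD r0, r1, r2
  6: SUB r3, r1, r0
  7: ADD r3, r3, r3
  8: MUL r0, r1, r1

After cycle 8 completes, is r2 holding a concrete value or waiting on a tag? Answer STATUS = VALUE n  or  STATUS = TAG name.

STATUS = VALUE -2

cycle 1: issue ADD r2<-Add1 // r0:3,r1:5,r2:Add1,r3:3
cycle 2: issue SUB r3<-Add2 // r0:3,r1:5,r2:Add1,r3:Add2
cycle 3: CDB Add1=12; issue MUL r0<-Mul1 // r0:Mul1,r1:5,r2:12,r3:Add2
cycle 4: CDB Add2=-2; issue ADD r3<-Add1 // r0:Mul1,r1:5,r2:12,r3:Add1
cycle 5: issue SUB r2<-Add2 // r0:Mul1,r1:5,r2:Add2,r3:Add1
cycle 6: CDB Add1=3; issue ADD r0<-Add1 // r0:Add1,r1:5,r2:Add2,r3:3
cycle 7: stall // r0:Add1,r1:5,r2:Add2,r3:3
cycle 8: CDB Add2=-2; issue SUB r3<-Add2 // r0:Add1,r1:5,r2:-2,r3:Add2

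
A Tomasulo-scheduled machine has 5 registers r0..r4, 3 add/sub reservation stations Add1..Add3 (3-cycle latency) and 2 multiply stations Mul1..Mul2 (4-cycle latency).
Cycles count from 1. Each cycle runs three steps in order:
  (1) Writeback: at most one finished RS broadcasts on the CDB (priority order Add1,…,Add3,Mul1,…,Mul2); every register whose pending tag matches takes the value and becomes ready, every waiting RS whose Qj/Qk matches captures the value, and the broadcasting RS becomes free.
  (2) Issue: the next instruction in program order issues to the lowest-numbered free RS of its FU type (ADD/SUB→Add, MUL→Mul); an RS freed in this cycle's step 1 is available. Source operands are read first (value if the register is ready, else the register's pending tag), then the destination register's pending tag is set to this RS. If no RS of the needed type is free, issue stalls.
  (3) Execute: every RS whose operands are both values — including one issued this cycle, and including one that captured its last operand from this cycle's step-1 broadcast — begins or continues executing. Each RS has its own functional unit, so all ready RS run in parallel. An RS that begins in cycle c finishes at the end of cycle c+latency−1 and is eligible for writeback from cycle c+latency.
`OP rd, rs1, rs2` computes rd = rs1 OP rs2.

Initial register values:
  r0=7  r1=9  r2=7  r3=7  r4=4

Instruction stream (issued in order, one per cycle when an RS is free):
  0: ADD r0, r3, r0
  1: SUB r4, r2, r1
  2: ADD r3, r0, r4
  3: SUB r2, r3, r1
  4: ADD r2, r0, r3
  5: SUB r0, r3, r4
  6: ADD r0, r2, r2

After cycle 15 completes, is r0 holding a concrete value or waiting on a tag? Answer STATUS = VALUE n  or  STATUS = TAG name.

STATUS = VALUE 52

cycle 1: issue ADD r0<-Add1 // r0:Add1,r1:9,r2:7,r3:7,r4:4
cycle 2: issue SUB r4<-Add2 // r0:Add1,r1:9,r2:7,r3:7,r4:Add2
cycle 3: issue ADD r3<-Add3 // r0:Add1,r1:9,r2:7,r3:Add3,r4:Add2
cycle 4: CDB Add1=14; issue SUB r2<-Add1 // r0:14,r1:9,r2:Add1,r3:Add3,r4:Add2
cycle 5: CDB Add2=-2; issue ADD r2<-Add2 // r0:14,r1:9,r2:Add2,r3:Add3,r4:-2
cycle 6: stall // r0:14,r1:9,r2:Add2,r3:Add3,r4:-2
cycle 7: stall // r0:14,r1:9,r2:Add2,r3:Add3,r4:-2
cycle 8: CDB Add3=12; issue SUB r0<-Add3 // r0:Add3,r1:9,r2:Add2,r3:12,r4:-2
cycle 9: stall // r0:Add3,r1:9,r2:Add2,r3:12,r4:-2
cycle 10: stall // r0:Add3,r1:9,r2:Add2,r3:12,r4:-2
cycle 11: CDB Add1=3; issue ADD r0<-Add1 // r0:Add1,r1:9,r2:Add2,r3:12,r4:-2
cycle 12: CDB Add2=26 // r0:Add1,r1:9,r2:26,r3:12,r4:-2
cycle 13: CDB Add3=14 // r0:Add1,r1:9,r2:26,r3:12,r4:-2
cycle 14: - // r0:Add1,r1:9,r2:26,r3:12,r4:-2
cycle 15: CDB Add1=52 // r0:52,r1:9,r2:26,r3:12,r4:-2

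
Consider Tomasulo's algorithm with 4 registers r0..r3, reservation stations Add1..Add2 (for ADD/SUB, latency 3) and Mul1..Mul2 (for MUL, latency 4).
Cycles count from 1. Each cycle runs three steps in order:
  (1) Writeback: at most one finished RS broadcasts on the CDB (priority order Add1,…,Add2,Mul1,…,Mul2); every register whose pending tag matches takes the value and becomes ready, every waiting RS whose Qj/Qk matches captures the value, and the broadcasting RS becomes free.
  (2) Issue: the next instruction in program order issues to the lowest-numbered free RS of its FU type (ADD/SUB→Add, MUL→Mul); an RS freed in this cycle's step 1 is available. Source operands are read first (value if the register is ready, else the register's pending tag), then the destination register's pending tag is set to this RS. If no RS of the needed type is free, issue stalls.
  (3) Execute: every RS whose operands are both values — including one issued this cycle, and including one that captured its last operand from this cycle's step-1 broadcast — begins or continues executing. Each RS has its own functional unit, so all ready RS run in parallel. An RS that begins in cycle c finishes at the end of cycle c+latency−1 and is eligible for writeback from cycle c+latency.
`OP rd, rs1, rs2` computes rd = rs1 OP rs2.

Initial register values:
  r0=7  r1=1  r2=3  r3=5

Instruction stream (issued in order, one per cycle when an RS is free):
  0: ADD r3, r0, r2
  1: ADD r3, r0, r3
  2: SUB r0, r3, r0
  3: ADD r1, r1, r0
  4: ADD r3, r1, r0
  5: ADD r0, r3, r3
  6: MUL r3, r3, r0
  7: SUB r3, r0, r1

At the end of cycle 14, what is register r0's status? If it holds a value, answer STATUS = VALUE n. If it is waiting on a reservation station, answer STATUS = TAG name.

STATUS = TAG Add2

  c1: issue ADD r3<-Add1  regs: r0:7,r1:1,r2:3,r3:Add1
  c2: issue ADD r3<-Add2  regs: r0:7,r1:1,r2:3,r3:Add2
  c3: stall  regs: r0:7,r1:1,r2:3,r3:Add2
  c4: CDB Add1=10; issue SUB r0<-Add1  regs: r0:Add1,r1:1,r2:3,r3:Add2
  c5: stall  regs: r0:Add1,r1:1,r2:3,r3:Add2
  c6: stall  regs: r0:Add1,r1:1,r2:3,r3:Add2
  c7: CDB Add2=17; issue ADD r1<-Add2  regs: r0:Add1,r1:Add2,r2:3,r3:17
  c8: stall  regs: r0:Add1,r1:Add2,r2:3,r3:17
  c9: stall  regs: r0:Add1,r1:Add2,r2:3,r3:17
  c10: CDB Add1=10; issue ADD r3<-Add1  regs: r0:10,r1:Add2,r2:3,r3:Add1
  c11: stall  regs: r0:10,r1:Add2,r2:3,r3:Add1
  c12: stall  regs: r0:10,r1:Add2,r2:3,r3:Add1
  c13: CDB Add2=11; issue ADD r0<-Add2  regs: r0:Add2,r1:11,r2:3,r3:Add1
  c14: issue MUL r3<-Mul1  regs: r0:Add2,r1:11,r2:3,r3:Mul1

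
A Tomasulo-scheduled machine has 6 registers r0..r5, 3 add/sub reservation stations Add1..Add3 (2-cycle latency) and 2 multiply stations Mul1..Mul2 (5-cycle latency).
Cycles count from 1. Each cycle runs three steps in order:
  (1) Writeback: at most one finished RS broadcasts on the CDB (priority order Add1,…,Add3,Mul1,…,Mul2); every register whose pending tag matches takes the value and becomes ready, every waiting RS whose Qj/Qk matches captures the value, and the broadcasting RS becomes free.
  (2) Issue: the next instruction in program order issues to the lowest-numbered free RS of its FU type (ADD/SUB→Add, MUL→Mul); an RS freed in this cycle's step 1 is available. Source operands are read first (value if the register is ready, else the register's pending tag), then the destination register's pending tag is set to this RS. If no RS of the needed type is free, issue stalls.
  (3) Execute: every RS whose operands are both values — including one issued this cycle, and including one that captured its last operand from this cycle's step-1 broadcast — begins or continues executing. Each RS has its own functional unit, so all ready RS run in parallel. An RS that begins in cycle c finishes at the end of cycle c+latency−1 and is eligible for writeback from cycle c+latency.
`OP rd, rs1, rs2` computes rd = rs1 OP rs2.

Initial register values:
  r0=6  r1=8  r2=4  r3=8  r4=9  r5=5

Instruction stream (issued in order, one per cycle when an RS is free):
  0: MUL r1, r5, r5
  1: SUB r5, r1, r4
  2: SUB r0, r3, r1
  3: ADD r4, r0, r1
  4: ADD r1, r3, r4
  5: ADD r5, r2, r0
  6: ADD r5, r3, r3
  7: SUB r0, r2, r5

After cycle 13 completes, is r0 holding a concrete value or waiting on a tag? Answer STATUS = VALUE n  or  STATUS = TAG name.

c1: issue MUL r1<-Mul1 | r0:6,r1:Mul1,r2:4,r3:8,r4:9,r5:5
c2: issue SUB r5<-Add1 | r0:6,r1:Mul1,r2:4,r3:8,r4:9,r5:Add1
c3: issue SUB r0<-Add2 | r0:Add2,r1:Mul1,r2:4,r3:8,r4:9,r5:Add1
c4: issue ADD r4<-Add3 | r0:Add2,r1:Mul1,r2:4,r3:8,r4:Add3,r5:Add1
c5: stall | r0:Add2,r1:Mul1,r2:4,r3:8,r4:Add3,r5:Add1
c6: CDB Mul1=25; stall | r0:Add2,r1:25,r2:4,r3:8,r4:Add3,r5:Add1
c7: stall | r0:Add2,r1:25,r2:4,r3:8,r4:Add3,r5:Add1
c8: CDB Add1=16; issue ADD r1<-Add1 | r0:Add2,r1:Add1,r2:4,r3:8,r4:Add3,r5:16
c9: CDB Add2=-17; issue ADD r5<-Add2 | r0:-17,r1:Add1,r2:4,r3:8,r4:Add3,r5:Add2
c10: stall | r0:-17,r1:Add1,r2:4,r3:8,r4:Add3,r5:Add2
c11: CDB Add2=-13; issue ADD r5<-Add2 | r0:-17,r1:Add1,r2:4,r3:8,r4:Add3,r5:Add2
c12: CDB Add3=8; issue SUB r0<-Add3 | r0:Add3,r1:Add1,r2:4,r3:8,r4:8,r5:Add2
c13: CDB Add2=16 | r0:Add3,r1:Add1,r2:4,r3:8,r4:8,r5:16

STATUS = TAG Add3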